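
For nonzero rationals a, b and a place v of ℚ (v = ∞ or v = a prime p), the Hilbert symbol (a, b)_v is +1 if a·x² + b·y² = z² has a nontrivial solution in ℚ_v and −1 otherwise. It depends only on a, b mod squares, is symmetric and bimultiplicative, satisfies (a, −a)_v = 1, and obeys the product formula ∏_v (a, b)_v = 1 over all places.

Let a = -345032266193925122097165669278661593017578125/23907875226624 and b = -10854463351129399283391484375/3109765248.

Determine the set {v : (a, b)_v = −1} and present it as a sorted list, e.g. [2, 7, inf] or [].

[2, 11, 13, 19, 29, inf]

Mod squares: a ≡ -393965, b ≡ -2990. Check v ∈ {∞, 2, 3, 5, 7, 11, 13, 17, 19, 23, 29, 31, 53}.
v=7: a=7^0·(≡1), b=7^2·(≡6) mod 7; (1|7)=+1, (6|7)=-1; (−1)^{0·2·3}·(+1)^2·(-1)^0 = +1.
v=5: a=5^13·(≡2), b=5^7·(≡3) mod 5; (2|5)=-1, (3|5)=-1; (−1)^{13·7·2}·(-1)^7·(-1)^13 = +1.
v=∞: -393965 < 0 and -2990 < 0  ⇒  (a,b)_∞ = -1.
v=2: v_2(a)=-10, v_2(b)=-7; units ≡ 3, 1 (mod 8); ε·ε+αω+βω = 1·0+-10·0+-7·1 ≡ 1  ⇒  (a,b)_2 = -1.
v=13: a=13^5·(≡11), b=13^3·(≡10) mod 13; (11|13)=-1, (10|13)=+1; (−1)^{5·3·6}·(-1)^3·(+1)^5 = -1.
v=11: a=11^11·(≡4), b=11^6·(≡7) mod 11; (4|11)=+1, (7|11)=-1; (−1)^{11·6·5}·(+1)^6·(-1)^11 = -1.
v=23: a=23^2·(≡3), b=23^1·(≡18) mod 23; (3|23)=+1, (18|23)=+1; (−1)^{2·1·11}·(+1)^1·(+1)^2 = +1.
v=31: a=31^-4·(≡28), b=31^-2·(≡24) mod 31; (28|31)=+1, (24|31)=-1; (−1)^{-4·-2·15}·(+1)^-2·(-1)^-4 = +1.
v=53: a=53^-2·(≡10), b=53^-2·(≡22) mod 53; (10|53)=+1, (22|53)=-1; (−1)^{-2·-2·26}·(+1)^-2·(-1)^-2 = +1.
v=29: a=29^3·(≡9), b=29^2·(≡18) mod 29; (9|29)=+1, (18|29)=-1; (−1)^{3·2·14}·(+1)^2·(-1)^3 = -1.
v=3: a=3^-2·(≡1), b=3^-2·(≡1) mod 3; (1|3)=+1, (1|3)=+1; (−1)^{-2·-2·1}·(+1)^-2·(+1)^-2 = +1.
v=19: a=19^5·(≡18), b=19^4·(≡15) mod 19; (18|19)=-1, (15|19)=-1; (−1)^{5·4·9}·(-1)^4·(-1)^5 = -1.
v=17: a=17^4·(≡11), b=17^2·(≡15) mod 17; (11|17)=-1, (15|17)=+1; (−1)^{4·2·8}·(-1)^2·(+1)^4 = +1.
(-393965, -2990 / ℚ) ramifies at {2, 11, 13, 19, 29, ∞}: a division algebra.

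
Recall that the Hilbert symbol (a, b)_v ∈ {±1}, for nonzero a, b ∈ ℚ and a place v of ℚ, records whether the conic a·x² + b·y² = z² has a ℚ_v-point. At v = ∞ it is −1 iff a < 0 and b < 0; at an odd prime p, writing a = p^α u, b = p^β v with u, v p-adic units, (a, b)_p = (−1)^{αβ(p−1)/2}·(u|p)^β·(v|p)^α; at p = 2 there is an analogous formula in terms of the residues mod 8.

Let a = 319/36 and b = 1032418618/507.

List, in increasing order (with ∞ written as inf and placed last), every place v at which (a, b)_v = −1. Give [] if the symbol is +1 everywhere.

(a, b) ≡ (319, 5854926) mod (ℚ^×)²; places V = {2, 3, 7, 11, 13, 19, 23, 29, ∞}.
(a,b)_11: α=1, u≡6; β=1, v≡3 (mod 11); (6|11)=-1, (3|11)=+1; sign (−1)^1·-1^1·+1^1 = +1.
(a,b)_23: α=0, u≡21; β=3, v≡7 (mod 23); (21|23)=-1, (7|23)=-1; sign (−1)^0·-1^3·-1^0 = -1.
(a,b)_∞: sgn(319)=+, sgn(5854926)=+, so +1.
(a,b)_19: α=0, u≡2; β=1, v≡2 (mod 19); (2|19)=-1, (2|19)=-1; sign (−1)^0·-1^1·-1^0 = -1.
(a,b)_13: α=0, u≡2; β=-2, v≡12 (mod 13); (2|13)=-1, (12|13)=+1; sign (−1)^0·-1^-2·+1^0 = +1.
(a,b)_2: α=-2, β=1; u≡7, v≡7 (mod 8); ε(u)ε(v)=1·1, αω(v)=-2·0, βω(u)=1·0; sum ≡ 1  ⇒  -1.
(a,b)_7: α=0, u≡4; β=1, v≡4 (mod 7); (4|7)=+1, (4|7)=+1; sign (−1)^0·+1^1·+1^0 = +1.
(a,b)_3: α=-2, u≡1; β=-1, v≡1 (mod 3); (1|3)=+1, (1|3)=+1; sign (−1)^0·+1^-1·+1^-2 = +1.
(a,b)_29: α=1, u≡14; β=1, v≡9 (mod 29); (14|29)=-1, (9|29)=+1; sign (−1)^0·-1^1·+1^1 = -1.
Ram(319, 5854926) = {2, 19, 23, 29}; no ℚ_2-point on the conic.

[2, 19, 23, 29]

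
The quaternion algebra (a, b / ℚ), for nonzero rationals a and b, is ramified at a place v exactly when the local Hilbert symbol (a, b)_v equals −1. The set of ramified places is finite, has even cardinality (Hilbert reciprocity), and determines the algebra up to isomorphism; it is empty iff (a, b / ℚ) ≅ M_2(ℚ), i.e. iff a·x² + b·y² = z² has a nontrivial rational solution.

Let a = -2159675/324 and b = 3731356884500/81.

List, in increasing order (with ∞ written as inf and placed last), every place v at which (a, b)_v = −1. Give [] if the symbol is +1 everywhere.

[5, 43]

(a, b) ≡ (-1763, 5) mod (ℚ^×)²; places V = {2, 3, 5, 7, 41, 43, ∞}.
(a,b)_5: α=2, u≡2; β=3, v≡1 (mod 5); (2|5)=-1, (1|5)=+1; sign (−1)^0·-1^3·+1^2 = -1.
(a,b)_41: α=1, u≡18; β=2, v≡2 (mod 41); (18|41)=+1, (2|41)=+1; sign (−1)^0·+1^2·+1^1 = +1.
(a,b)_2: α=-2, β=2; u≡5, v≡5 (mod 8); ε(u)ε(v)=0·0, αω(v)=-2·1, βω(u)=2·1; sum ≡ 0  ⇒  +1.
(a,b)_∞: sgn(-1763)=−, sgn(5)=+, so +1.
(a,b)_7: α=2, u≡2; β=4, v≡6 (mod 7); (2|7)=+1, (6|7)=-1; sign (−1)^0·+1^4·-1^2 = +1.
(a,b)_3: α=-4, u≡1; β=-4, v≡2 (mod 3); (1|3)=+1, (2|3)=-1; sign (−1)^0·+1^-4·-1^-4 = +1.
(a,b)_43: α=1, u≡28; β=2, v≡5 (mod 43); (28|43)=-1, (5|43)=-1; sign (−1)^0·-1^2·-1^1 = -1.
(-1763, 5 / ℚ) ramifies at {5, 43}: a division algebra.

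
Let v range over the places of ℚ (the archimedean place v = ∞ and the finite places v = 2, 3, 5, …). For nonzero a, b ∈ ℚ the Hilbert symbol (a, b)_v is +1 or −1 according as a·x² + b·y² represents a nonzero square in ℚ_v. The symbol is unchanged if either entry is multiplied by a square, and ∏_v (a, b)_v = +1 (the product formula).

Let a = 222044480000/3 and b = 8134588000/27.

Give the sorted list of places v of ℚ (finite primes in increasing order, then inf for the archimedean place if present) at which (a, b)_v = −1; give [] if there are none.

Mod squares: a ≡ 6, b ≡ 210. Check v ∈ {∞, 2, 3, 5, 7, 11, 17}.
v=11: a=11^0·(≡8), b=11^2·(≡3) mod 11; (8|11)=-1, (3|11)=+1; (−1)^{0·2·5}·(-1)^2·(+1)^0 = +1.
v=7: a=7^4·(≡6), b=7^5·(≡1) mod 7; (6|7)=-1, (1|7)=+1; (−1)^{4·5·3}·(-1)^5·(+1)^4 = -1.
v=2: v_2(a)=9, v_2(b)=5; units ≡ 3, 1 (mod 8); ε·ε+αω+βω = 1·0+9·0+5·1 ≡ 1  ⇒  (a,b)_2 = -1.
v=5: a=5^4·(≡1), b=5^3·(≡2) mod 5; (1|5)=+1, (2|5)=-1; (−1)^{4·3·2}·(+1)^3·(-1)^4 = +1.
v=∞: 6 > 0 and 210 > 0  ⇒  (a,b)_∞ = +1.
v=3: a=3^-1·(≡2), b=3^-3·(≡1) mod 3; (2|3)=-1, (1|3)=+1; (−1)^{-1·-3·1}·(-1)^-3·(+1)^-1 = +1.
v=17: a=17^2·(≡12), b=17^0·(≡11) mod 17; (12|17)=-1, (11|17)=-1; (−1)^{2·0·8}·(-1)^0·(-1)^2 = +1.
|Ram(6, 210)| = 2, even; anisotropic at {2, 7}.

[2, 7]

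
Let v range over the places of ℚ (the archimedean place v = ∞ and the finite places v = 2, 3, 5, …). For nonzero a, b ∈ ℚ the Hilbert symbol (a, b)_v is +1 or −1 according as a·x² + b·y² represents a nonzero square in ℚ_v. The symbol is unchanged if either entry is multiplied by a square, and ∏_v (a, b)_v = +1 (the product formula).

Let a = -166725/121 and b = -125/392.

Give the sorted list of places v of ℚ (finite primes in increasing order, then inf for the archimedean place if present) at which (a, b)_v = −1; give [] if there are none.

[3, inf]

(a, b) ≡ (-741, -10) mod (ℚ^×)²; places V = {2, 3, 5, 7, 11, 13, 19, ∞}.
(a,b)_13: α=1, u≡8; β=0, v≡9 (mod 13); (8|13)=-1, (9|13)=+1; sign (−1)^0·-1^0·+1^1 = +1.
(a,b)_2: α=0, β=-3; u≡3, v≡3 (mod 8); ε(u)ε(v)=1·1, αω(v)=0·1, βω(u)=-3·1; sum ≡ 0  ⇒  +1.
(a,b)_11: α=-2, u≡2; β=0, v≡1 (mod 11); (2|11)=-1, (1|11)=+1; sign (−1)^0·-1^0·+1^-2 = +1.
(a,b)_5: α=2, u≡1; β=3, v≡2 (mod 5); (1|5)=+1, (2|5)=-1; sign (−1)^0·+1^3·-1^2 = +1.
(a,b)_3: α=3, u≡2; β=0, v≡2 (mod 3); (2|3)=-1, (2|3)=-1; sign (−1)^0·-1^0·-1^3 = -1.
(a,b)_7: α=0, u≡4; β=-2, v≡1 (mod 7); (4|7)=+1, (1|7)=+1; sign (−1)^0·+1^-2·+1^0 = +1.
(a,b)_19: α=1, u≡14; β=0, v≡7 (mod 19); (14|19)=-1, (7|19)=+1; sign (−1)^0·-1^0·+1^1 = +1.
(a,b)_∞: sgn(-741)=−, sgn(-10)=−, so -1.
|Ram(-741, -10)| = 2, even; anisotropic at {3, ∞}.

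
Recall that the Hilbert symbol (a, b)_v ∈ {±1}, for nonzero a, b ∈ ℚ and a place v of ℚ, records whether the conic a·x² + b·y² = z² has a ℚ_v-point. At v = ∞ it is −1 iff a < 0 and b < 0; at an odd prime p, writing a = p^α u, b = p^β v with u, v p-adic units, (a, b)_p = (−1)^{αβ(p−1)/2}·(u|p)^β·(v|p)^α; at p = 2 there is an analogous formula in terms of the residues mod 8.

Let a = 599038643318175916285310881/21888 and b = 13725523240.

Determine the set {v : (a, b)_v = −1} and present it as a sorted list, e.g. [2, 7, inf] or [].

[5, 23]

Mod squares: a ≡ 124982, b ≡ 32890. Check v ∈ {∞, 2, 3, 5, 7, 11, 13, 17, 19, 23}.
v=2: v_2(a)=-7, v_2(b)=3; units ≡ 3, 5 (mod 8); ε·ε+αω+βω = 1·0+-7·1+3·1 ≡ 0  ⇒  (a,b)_2 = +1.
v=17: a=17^6·(≡9), b=17^2·(≡5) mod 17; (9|17)=+1, (5|17)=-1; (−1)^{6·2·8}·(+1)^2·(-1)^6 = +1.
v=19: a=19^-1·(≡11), b=19^2·(≡16) mod 19; (11|19)=+1, (16|19)=+1; (−1)^{-1·2·9}·(+1)^2·(+1)^-1 = +1.
v=7: a=7^8·(≡2), b=7^0·(≡2) mod 7; (2|7)=+1, (2|7)=+1; (−1)^{8·0·3}·(+1)^0·(+1)^8 = +1.
v=5: a=5^0·(≡2), b=5^1·(≡3) mod 5; (2|5)=-1, (3|5)=-1; (−1)^{0·1·2}·(-1)^1·(-1)^0 = -1.
v=13: a=13^3·(≡2), b=13^1·(≡11) mod 13; (2|13)=-1, (11|13)=-1; (−1)^{3·1·6}·(-1)^1·(-1)^3 = +1.
v=3: a=3^-2·(≡2), b=3^0·(≡1) mod 3; (2|3)=-1, (1|3)=+1; (−1)^{-2·0·1}·(-1)^0·(+1)^-2 = +1.
v=11: a=11^5·(≡7), b=11^1·(≡4) mod 11; (7|11)=-1, (4|11)=+1; (−1)^{5·1·5}·(-1)^1·(+1)^5 = +1.
v=∞: 124982 > 0 and 32890 > 0  ⇒  (a,b)_∞ = +1.
v=23: a=23^3·(≡1), b=23^1·(≡16) mod 23; (1|23)=+1, (16|23)=+1; (−1)^{3·1·11}·(+1)^1·(+1)^3 = -1.
Ram(124982, 32890) = {5, 23}; no ℚ_5-point on the conic.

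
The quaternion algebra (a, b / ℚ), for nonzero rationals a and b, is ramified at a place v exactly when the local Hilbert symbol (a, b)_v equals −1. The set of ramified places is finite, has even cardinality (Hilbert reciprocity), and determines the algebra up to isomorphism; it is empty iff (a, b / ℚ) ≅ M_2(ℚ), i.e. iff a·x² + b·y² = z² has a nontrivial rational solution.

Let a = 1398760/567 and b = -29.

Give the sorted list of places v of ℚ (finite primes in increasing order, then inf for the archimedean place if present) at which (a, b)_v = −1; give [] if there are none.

[7, 29]

(a, b) ≡ (70, -29) mod (ℚ^×)²; places V = {2, 3, 5, 7, 11, 17, 29, ∞}.
(a,b)_3: α=-4, u≡1; β=0, v≡1 (mod 3); (1|3)=+1, (1|3)=+1; sign (−1)^0·+1^0·+1^-4 = +1.
(a,b)_29: α=0, u≡2; β=1, v≡28 (mod 29); (2|29)=-1, (28|29)=+1; sign (−1)^0·-1^1·+1^0 = -1.
(a,b)_17: α=2, u≡2; β=0, v≡5 (mod 17); (2|17)=+1, (5|17)=-1; sign (−1)^0·+1^0·-1^2 = +1.
(a,b)_∞: sgn(70)=+, sgn(-29)=−, so +1.
(a,b)_11: α=2, u≡9; β=0, v≡4 (mod 11); (9|11)=+1, (4|11)=+1; sign (−1)^0·+1^0·+1^2 = +1.
(a,b)_5: α=1, u≡1; β=0, v≡1 (mod 5); (1|5)=+1, (1|5)=+1; sign (−1)^0·+1^0·+1^1 = +1.
(a,b)_2: α=3, β=0; u≡3, v≡3 (mod 8); ε(u)ε(v)=1·1, αω(v)=3·1, βω(u)=0·1; sum ≡ 0  ⇒  +1.
(a,b)_7: α=-1, u≡5; β=0, v≡6 (mod 7); (5|7)=-1, (6|7)=-1; sign (−1)^0·-1^0·-1^-1 = -1.
(70, -29 / ℚ) ramifies at {7, 29}: a division algebra.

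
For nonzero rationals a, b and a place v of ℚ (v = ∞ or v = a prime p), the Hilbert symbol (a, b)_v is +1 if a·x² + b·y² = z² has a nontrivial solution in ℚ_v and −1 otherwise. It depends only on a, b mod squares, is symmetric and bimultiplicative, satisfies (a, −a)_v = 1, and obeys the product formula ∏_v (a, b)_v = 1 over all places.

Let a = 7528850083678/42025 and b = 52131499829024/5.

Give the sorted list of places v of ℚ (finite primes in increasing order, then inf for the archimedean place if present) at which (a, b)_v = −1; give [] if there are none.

Mod squares: a ≡ 238, b ≡ 35530. Check v ∈ {∞, 2, 5, 7, 11, 17, 19, 23, 37, 41}.
v=23: a=23^2·(≡4), b=23^2·(≡13) mod 23; (4|23)=+1, (13|23)=+1; (−1)^{2·2·11}·(+1)^2·(+1)^2 = +1.
v=7: a=7^1·(≡3), b=7^4·(≡5) mod 7; (3|7)=-1, (5|7)=-1; (−1)^{1·4·3}·(-1)^4·(-1)^1 = -1.
v=5: a=5^-2·(≡3), b=5^-1·(≡4) mod 5; (3|5)=-1, (4|5)=+1; (−1)^{-2·-1·2}·(-1)^-1·(+1)^-2 = -1.
v=41: a=41^-2·(≡21), b=41^0·(≡7) mod 41; (21|41)=+1, (7|41)=-1; (−1)^{-2·0·20}·(+1)^0·(-1)^-2 = +1.
v=17: a=17^1·(≡10), b=17^1·(≡4) mod 17; (10|17)=-1, (4|17)=+1; (−1)^{1·1·8}·(-1)^1·(+1)^1 = -1.
v=2: v_2(a)=1, v_2(b)=5; units ≡ 7, 5 (mod 8); ε·ε+αω+βω = 1·0+1·1+5·0 ≡ 1  ⇒  (a,b)_2 = -1.
v=19: a=19^2·(≡13), b=19^3·(≡8) mod 19; (13|19)=-1, (8|19)=-1; (−1)^{2·3·9}·(-1)^3·(-1)^2 = -1.
v=11: a=11^2·(≡8), b=11^1·(≡7) mod 11; (8|11)=-1, (7|11)=-1; (−1)^{2·1·5}·(-1)^1·(-1)^2 = -1.
v=∞: 238 > 0 and 35530 > 0  ⇒  (a,b)_∞ = +1.
v=37: a=37^2·(≡27), b=37^0·(≡11) mod 37; (27|37)=+1, (11|37)=+1; (−1)^{2·0·18}·(+1)^0·(+1)^2 = +1.
|Ram(238, 35530)| = 6, even; anisotropic at {2, 5, 7, 11, 17, 19}.

[2, 5, 7, 11, 17, 19]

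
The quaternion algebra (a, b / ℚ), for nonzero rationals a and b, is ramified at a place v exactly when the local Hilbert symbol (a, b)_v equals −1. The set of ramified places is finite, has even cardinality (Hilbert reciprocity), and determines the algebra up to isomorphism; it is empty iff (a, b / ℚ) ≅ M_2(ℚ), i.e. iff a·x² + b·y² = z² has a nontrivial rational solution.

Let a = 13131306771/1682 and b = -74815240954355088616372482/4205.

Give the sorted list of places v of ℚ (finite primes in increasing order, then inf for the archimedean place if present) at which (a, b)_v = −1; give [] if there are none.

[2, 3, 5, 37]

Mod squares: a ≡ 75702, b ≡ -132090. Check v ∈ {∞, 2, 3, 5, 7, 11, 17, 19, 29, 31, 37}.
v=31: a=31^3·(≡30), b=31^6·(≡1) mod 31; (30|31)=-1, (1|31)=+1; (−1)^{3·6·15}·(-1)^6·(+1)^3 = +1.
v=11: a=11^1·(≡6), b=11^4·(≡1) mod 11; (6|11)=-1, (1|11)=+1; (−1)^{1·4·5}·(-1)^4·(+1)^1 = +1.
v=3: a=3^1·(≡1), b=3^3·(≡1) mod 3; (1|3)=+1, (1|3)=+1; (−1)^{1·3·1}·(+1)^3·(+1)^1 = -1.
v=5: a=5^0·(≡3), b=5^-1·(≡3) mod 5; (3|5)=-1, (3|5)=-1; (−1)^{0·-1·2}·(-1)^-1·(-1)^0 = -1.
v=∞: 75702 > 0 and -132090 < 0  ⇒  (a,b)_∞ = +1.
v=29: a=29^-2·(≡11), b=29^-2·(≡4) mod 29; (11|29)=-1, (4|29)=+1; (−1)^{-2·-2·14}·(-1)^-2·(+1)^-2 = +1.
v=17: a=17^0·(≡16), b=17^1·(≡4) mod 17; (16|17)=+1, (4|17)=+1; (−1)^{0·1·8}·(+1)^1·(+1)^0 = +1.
v=37: a=37^1·(≡4), b=37^3·(≡35) mod 37; (4|37)=+1, (35|37)=-1; (−1)^{1·3·18}·(+1)^3·(-1)^1 = -1.
v=19: a=19^2·(≡9), b=19^2·(≡11) mod 19; (9|19)=+1, (11|19)=+1; (−1)^{2·2·9}·(+1)^2·(+1)^2 = +1.
v=7: a=7^0·(≡1), b=7^3·(≡1) mod 7; (1|7)=+1, (1|7)=+1; (−1)^{0·3·3}·(+1)^3·(+1)^0 = +1.
v=2: v_2(a)=-1, v_2(b)=1; units ≡ 3, 3 (mod 8); ε·ε+αω+βω = 1·1+-1·1+1·1 ≡ 1  ⇒  (a,b)_2 = -1.
|Ram(75702, -132090)| = 4, even; anisotropic at {2, 3, 5, 37}.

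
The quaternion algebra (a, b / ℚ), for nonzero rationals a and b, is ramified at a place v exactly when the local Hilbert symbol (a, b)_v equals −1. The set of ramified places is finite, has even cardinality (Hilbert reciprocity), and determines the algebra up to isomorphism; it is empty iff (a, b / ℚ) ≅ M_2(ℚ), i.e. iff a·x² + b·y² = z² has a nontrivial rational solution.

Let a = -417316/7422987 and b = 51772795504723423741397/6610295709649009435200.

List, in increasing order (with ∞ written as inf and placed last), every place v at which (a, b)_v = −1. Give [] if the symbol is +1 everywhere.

Mod squares: a ≡ -3, b ≡ 14421. Check v ∈ {∞, 2, 3, 5, 11, 13, 17, 19, 23}.
v=2: v_2(a)=2, v_2(b)=-6; units ≡ 5, 5 (mod 8); ε·ε+αω+βω = 0·0+2·1+-6·1 ≡ 0  ⇒  (a,b)_2 = +1.
v=23: a=23^0·(≡5), b=23^1·(≡1) mod 23; (5|23)=-1, (1|23)=+1; (−1)^{0·1·11}·(-1)^1·(+1)^0 = -1.
v=17: a=17^2·(≡7), b=17^8·(≡14) mod 17; (7|17)=-1, (14|17)=-1; (−1)^{2·8·8}·(-1)^8·(-1)^2 = +1.
v=5: a=5^0·(≡2), b=5^-2·(≡4) mod 5; (2|5)=-1, (4|5)=+1; (−1)^{0·-2·2}·(-1)^-2·(+1)^0 = +1.
v=19: a=19^2·(≡6), b=19^9·(≡3) mod 19; (6|19)=+1, (3|19)=-1; (−1)^{2·9·9}·(+1)^9·(-1)^2 = +1.
v=13: a=13^-2·(≡4), b=13^-6·(≡4) mod 13; (4|13)=+1, (4|13)=+1; (−1)^{-2·-6·6}·(+1)^-6·(+1)^-2 = +1.
v=11: a=11^-4·(≡2), b=11^-11·(≡2) mod 11; (2|11)=-1, (2|11)=-1; (−1)^{-4·-11·5}·(-1)^-11·(-1)^-4 = -1.
v=∞: -3 < 0 and 14421 > 0  ⇒  (a,b)_∞ = +1.
v=3: a=3^-1·(≡2), b=3^-1·(≡1) mod 3; (2|3)=-1, (1|3)=+1; (−1)^{-1·-1·1}·(-1)^-1·(+1)^-1 = +1.
|Ram(-3, 14421)| = 2, even; anisotropic at {11, 23}.

[11, 23]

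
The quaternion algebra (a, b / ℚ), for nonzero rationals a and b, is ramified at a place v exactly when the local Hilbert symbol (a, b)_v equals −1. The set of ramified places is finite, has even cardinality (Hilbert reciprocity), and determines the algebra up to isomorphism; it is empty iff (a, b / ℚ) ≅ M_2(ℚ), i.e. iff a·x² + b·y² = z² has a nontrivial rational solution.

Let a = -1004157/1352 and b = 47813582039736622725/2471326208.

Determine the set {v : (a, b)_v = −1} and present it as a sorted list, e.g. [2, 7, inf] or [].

[11, 23]

(a, b) ≡ (-506, 8602) mod (ℚ^×)²; places V = {2, 3, 5, 7, 11, 13, 17, 23, ∞}.
(a,b)_23: α=1, u≡1; β=3, v≡9 (mod 23); (1|23)=+1, (9|23)=+1; sign (−1)^1·+1^3·+1^1 = -1.
(a,b)_17: α=0, u≡15; β=1, v≡9 (mod 17); (15|17)=+1, (9|17)=+1; sign (−1)^0·+1^1·+1^0 = +1.
(a,b)_5: α=0, u≡4; β=2, v≡3 (mod 5); (4|5)=+1, (3|5)=-1; sign (−1)^0·+1^2·-1^0 = +1.
(a,b)_∞: sgn(-506)=−, sgn(8602)=+, so +1.
(a,b)_11: α=1, u≡9; β=3, v≡5 (mod 11); (9|11)=+1, (5|11)=+1; sign (−1)^1·+1^3·+1^1 = -1.
(a,b)_13: α=-2, u≡10; β=-6, v≡1 (mod 13); (10|13)=+1, (1|13)=+1; sign (−1)^0·+1^-6·+1^-2 = +1.
(a,b)_2: α=-3, β=-9; u≡3, v≡5 (mod 8); ε(u)ε(v)=1·0, αω(v)=-3·1, βω(u)=-9·1; sum ≡ 0  ⇒  +1.
(a,b)_7: α=2, u≡3; β=6, v≡6 (mod 7); (3|7)=-1, (6|7)=-1; sign (−1)^0·-1^6·-1^2 = +1.
(a,b)_3: α=4, u≡1; β=10, v≡1 (mod 3); (1|3)=+1, (1|3)=+1; sign (−1)^0·+1^10·+1^4 = +1.
Ram(-506, 8602) = {11, 23}; no ℚ_11-point on the conic.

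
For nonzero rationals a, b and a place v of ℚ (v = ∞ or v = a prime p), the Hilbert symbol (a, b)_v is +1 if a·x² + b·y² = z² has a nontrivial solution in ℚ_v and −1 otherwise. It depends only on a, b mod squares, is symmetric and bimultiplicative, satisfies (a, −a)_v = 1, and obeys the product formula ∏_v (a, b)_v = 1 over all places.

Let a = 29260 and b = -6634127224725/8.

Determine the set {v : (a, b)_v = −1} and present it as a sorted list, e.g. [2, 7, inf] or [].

Mod squares: a ≡ 7315, b ≡ -858. Check v ∈ {∞, 2, 3, 5, 7, 11, 13, 17, 19}.
v=∞: 7315 > 0 and -858 < 0  ⇒  (a,b)_∞ = +1.
v=11: a=11^1·(≡9), b=11^3·(≡7) mod 11; (9|11)=+1, (7|11)=-1; (−1)^{1·3·5}·(+1)^3·(-1)^1 = +1.
v=13: a=13^0·(≡10), b=13^1·(≡10) mod 13; (10|13)=+1, (10|13)=+1; (−1)^{0·1·6}·(+1)^1·(+1)^0 = +1.
v=7: a=7^1·(≡1), b=7^2·(≡5) mod 7; (1|7)=+1, (5|7)=-1; (−1)^{1·2·3}·(+1)^2·(-1)^1 = -1.
v=2: v_2(a)=2, v_2(b)=-3; units ≡ 3, 3 (mod 8); ε·ε+αω+βω = 1·1+2·1+-3·1 ≡ 0  ⇒  (a,b)_2 = +1.
v=19: a=19^1·(≡1), b=19^2·(≡5) mod 19; (1|19)=+1, (5|19)=+1; (−1)^{1·2·9}·(+1)^2·(+1)^1 = +1.
v=3: a=3^0·(≡1), b=3^1·(≡2) mod 3; (1|3)=+1, (2|3)=-1; (−1)^{0·1·1}·(+1)^1·(-1)^0 = +1.
v=5: a=5^1·(≡2), b=5^2·(≡2) mod 5; (2|5)=-1, (2|5)=-1; (−1)^{1·2·2}·(-1)^2·(-1)^1 = -1.
v=17: a=17^0·(≡3), b=17^2·(≡13) mod 17; (3|17)=-1, (13|17)=+1; (−1)^{0·2·8}·(-1)^2·(+1)^0 = +1.
|Ram(7315, -858)| = 2, even; anisotropic at {5, 7}.

[5, 7]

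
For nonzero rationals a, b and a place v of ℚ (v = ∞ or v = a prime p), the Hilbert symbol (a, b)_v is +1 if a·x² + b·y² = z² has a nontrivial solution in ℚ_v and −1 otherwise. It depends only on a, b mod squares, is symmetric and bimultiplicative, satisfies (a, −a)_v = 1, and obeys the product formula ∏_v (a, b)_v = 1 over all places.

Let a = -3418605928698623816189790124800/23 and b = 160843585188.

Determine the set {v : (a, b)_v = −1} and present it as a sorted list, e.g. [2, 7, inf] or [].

[3, 11]

(a, b) ≡ (-5513629, 332321457) mod (ℚ^×)²; places V = {2, 3, 5, 11, 13, 17, 19, 23, 31, 37, ∞}.
(a,b)_∞: sgn(-5513629)=−, sgn(332321457)=+, so +1.
(a,b)_3: α=8, u≡2; β=1, v≡1 (mod 3); (2|3)=-1, (1|3)=+1; sign (−1)^0·-1^1·+1^8 = -1.
(a,b)_2: α=8, β=2; u≡3, v≡1 (mod 8); ε(u)ε(v)=1·0, αω(v)=8·0, βω(u)=2·1; sum ≡ 0  ⇒  +1.
(a,b)_19: α=3, u≡14; β=1, v≡9 (mod 19); (14|19)=-1, (9|19)=+1; sign (−1)^1·-1^1·+1^3 = +1.
(a,b)_37: α=3, u≡17; β=1, v≡29 (mod 37); (17|37)=-1, (29|37)=-1; sign (−1)^0·-1^1·-1^3 = +1.
(a,b)_13: α=2, u≡1; β=1, v≡6 (mod 13); (1|13)=+1, (6|13)=-1; sign (−1)^0·+1^1·-1^2 = +1.
(a,b)_11: α=5, u≡3; β=2, v≡2 (mod 11); (3|11)=+1, (2|11)=-1; sign (−1)^0·+1^2·-1^5 = -1.
(a,b)_23: α=-1, u≡6; β=1, v≡21 (mod 23); (6|23)=+1, (21|23)=-1; sign (−1)^1·+1^1·-1^-1 = +1.
(a,b)_17: α=2, u≡2; β=1, v≡15 (mod 17); (2|17)=+1, (15|17)=+1; sign (−1)^0·+1^1·+1^2 = +1.
(a,b)_31: α=3, u≡28; β=1, v≡12 (mod 31); (28|31)=+1, (12|31)=-1; sign (−1)^1·+1^1·-1^3 = +1.
(a,b)_5: α=2, u≡1; β=0, v≡3 (mod 5); (1|5)=+1, (3|5)=-1; sign (−1)^0·+1^0·-1^2 = +1.
(-5513629, 332321457 / ℚ) ramifies at {3, 11}: a division algebra.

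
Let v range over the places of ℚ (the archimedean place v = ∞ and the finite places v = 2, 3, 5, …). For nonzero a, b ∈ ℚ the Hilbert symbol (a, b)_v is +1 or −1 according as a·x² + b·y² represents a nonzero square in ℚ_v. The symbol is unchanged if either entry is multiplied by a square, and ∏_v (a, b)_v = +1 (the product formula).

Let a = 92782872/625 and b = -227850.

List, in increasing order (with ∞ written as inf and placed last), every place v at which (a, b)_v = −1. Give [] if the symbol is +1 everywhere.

[2, 3, 7, 31]

(a, b) ≡ (182, -186) mod (ℚ^×)²; places V = {2, 3, 5, 7, 13, 17, 31, ∞}.
(a,b)_3: α=2, u≡2; β=1, v≡1 (mod 3); (2|3)=-1, (1|3)=+1; sign (−1)^0·-1^1·+1^2 = -1.
(a,b)_∞: sgn(182)=+, sgn(-186)=−, so +1.
(a,b)_17: α=2, u≡12; β=0, v≡1 (mod 17); (12|17)=-1, (1|17)=+1; sign (−1)^0·-1^0·+1^2 = +1.
(a,b)_5: α=-4, u≡2; β=2, v≡1 (mod 5); (2|5)=-1, (1|5)=+1; sign (−1)^0·-1^2·+1^-4 = +1.
(a,b)_7: α=3, u≡5; β=2, v≡5 (mod 7); (5|7)=-1, (5|7)=-1; sign (−1)^0·-1^2·-1^3 = -1.
(a,b)_13: α=1, u≡1; β=0, v≡1 (mod 13); (1|13)=+1, (1|13)=+1; sign (−1)^0·+1^0·+1^1 = +1.
(a,b)_2: α=3, β=1; u≡3, v≡3 (mod 8); ε(u)ε(v)=1·1, αω(v)=3·1, βω(u)=1·1; sum ≡ 1  ⇒  -1.
(a,b)_31: α=0, u≡24; β=1, v≡28 (mod 31); (24|31)=-1, (28|31)=+1; sign (−1)^0·-1^1·+1^0 = -1.
(182, -186 / ℚ) ramifies at {2, 3, 7, 31}: a division algebra.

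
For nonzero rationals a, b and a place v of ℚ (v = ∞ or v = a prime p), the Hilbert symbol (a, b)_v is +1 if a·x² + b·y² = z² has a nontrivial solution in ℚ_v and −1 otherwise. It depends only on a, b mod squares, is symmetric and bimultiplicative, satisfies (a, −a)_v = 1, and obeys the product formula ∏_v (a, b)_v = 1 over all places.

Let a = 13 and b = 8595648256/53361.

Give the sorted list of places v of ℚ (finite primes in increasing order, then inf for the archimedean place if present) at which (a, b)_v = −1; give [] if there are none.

(a, b) ≡ (13, 198679) mod (ℚ^×)²; places V = {2, 3, 7, 11, 13, 17, 29, 31, ∞}.
(a,b)_2: α=0, β=8; u≡5, v≡7 (mod 8); ε(u)ε(v)=0·1, αω(v)=0·0, βω(u)=8·1; sum ≡ 0  ⇒  +1.
(a,b)_29: α=0, u≡13; β=1, v≡1 (mod 29); (13|29)=+1, (1|29)=+1; sign (−1)^0·+1^1·+1^0 = +1.
(a,b)_∞: sgn(13)=+, sgn(198679)=+, so +1.
(a,b)_31: α=0, u≡13; β=1, v≡22 (mod 31); (13|31)=-1, (22|31)=-1; sign (−1)^0·-1^1·-1^0 = -1.
(a,b)_11: α=0, u≡2; β=-2, v≡8 (mod 11); (2|11)=-1, (8|11)=-1; sign (−1)^0·-1^-2·-1^0 = +1.
(a,b)_13: α=1, u≡1; β=3, v≡8 (mod 13); (1|13)=+1, (8|13)=-1; sign (−1)^0·+1^3·-1^1 = -1.
(a,b)_3: α=0, u≡1; β=-2, v≡1 (mod 3); (1|3)=+1, (1|3)=+1; sign (−1)^0·+1^-2·+1^0 = +1.
(a,b)_7: α=0, u≡6; β=-2, v≡5 (mod 7); (6|7)=-1, (5|7)=-1; sign (−1)^0·-1^-2·-1^0 = +1.
(a,b)_17: α=0, u≡13; β=1, v≡4 (mod 17); (13|17)=+1, (4|17)=+1; sign (−1)^0·+1^1·+1^0 = +1.
|Ram(13, 198679)| = 2, even; anisotropic at {13, 31}.

[13, 31]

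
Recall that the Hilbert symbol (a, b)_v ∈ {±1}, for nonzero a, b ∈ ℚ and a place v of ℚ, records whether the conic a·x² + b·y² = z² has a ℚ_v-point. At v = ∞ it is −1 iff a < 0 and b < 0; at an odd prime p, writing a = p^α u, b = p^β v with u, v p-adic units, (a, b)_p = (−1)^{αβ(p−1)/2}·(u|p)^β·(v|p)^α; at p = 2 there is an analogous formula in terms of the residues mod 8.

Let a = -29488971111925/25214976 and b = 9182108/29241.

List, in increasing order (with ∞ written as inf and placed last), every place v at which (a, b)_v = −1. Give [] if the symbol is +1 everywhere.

(a, b) ≡ (-247, 47) mod (ℚ^×)²; places V = {2, 3, 5, 13, 17, 19, 29, 47, ∞}.
(a,b)_17: α=2, u≡8; β=2, v≡16 (mod 17); (8|17)=+1, (16|17)=+1; sign (−1)^0·+1^2·+1^2 = +1.
(a,b)_29: α=2, u≡17; β=0, v≡11 (mod 29); (17|29)=-1, (11|29)=-1; sign (−1)^0·-1^0·-1^2 = +1.
(a,b)_5: α=2, u≡3; β=0, v≡3 (mod 5); (3|5)=-1, (3|5)=-1; sign (−1)^0·-1^0·-1^2 = +1.
(a,b)_2: α=-14, β=2; u≡1, v≡7 (mod 8); ε(u)ε(v)=0·1, αω(v)=-14·0, βω(u)=2·0; sum ≡ 0  ⇒  +1.
(a,b)_19: α=-1, u≡7; β=-2, v≡7 (mod 19); (7|19)=+1, (7|19)=+1; sign (−1)^0·+1^-2·+1^-1 = +1.
(a,b)_13: α=3, u≡11; β=2, v≡11 (mod 13); (11|13)=-1, (11|13)=-1; sign (−1)^0·-1^2·-1^3 = -1.
(a,b)_∞: sgn(-247)=−, sgn(47)=+, so +1.
(a,b)_3: α=-4, u≡2; β=-4, v≡2 (mod 3); (2|3)=-1, (2|3)=-1; sign (−1)^0·-1^-4·-1^-4 = +1.
(a,b)_47: α=2, u≡43; β=1, v≡18 (mod 47); (43|47)=-1, (18|47)=+1; sign (−1)^0·-1^1·+1^2 = -1.
(-247, 47 / ℚ) ramifies at {13, 47}: a division algebra.

[13, 47]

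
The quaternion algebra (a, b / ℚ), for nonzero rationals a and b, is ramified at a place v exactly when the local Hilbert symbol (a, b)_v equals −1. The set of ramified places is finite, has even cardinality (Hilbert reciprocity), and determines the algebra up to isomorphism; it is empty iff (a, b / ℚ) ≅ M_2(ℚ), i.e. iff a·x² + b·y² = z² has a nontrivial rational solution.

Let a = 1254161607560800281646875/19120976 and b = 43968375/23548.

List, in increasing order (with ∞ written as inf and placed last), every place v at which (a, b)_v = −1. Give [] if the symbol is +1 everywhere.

[5, 7, 11, 13]

Mod squares: a ≡ 20092215, b ≡ 11305. Check v ∈ {∞, 2, 3, 5, 7, 11, 13, 17, 19, 29}.
v=∞: 20092215 > 0 and 11305 > 0  ⇒  (a,b)_∞ = +1.
v=19: a=19^3·(≡15), b=19^1·(≡11) mod 19; (15|19)=-1, (11|19)=+1; (−1)^{3·1·9}·(-1)^1·(+1)^3 = +1.
v=5: a=5^5·(≡2), b=5^3·(≡4) mod 5; (2|5)=-1, (4|5)=+1; (−1)^{5·3·2}·(-1)^3·(+1)^5 = -1.
v=2: v_2(a)=-4, v_2(b)=-2; units ≡ 7, 1 (mod 8); ε·ε+αω+βω = 1·0+-4·0+-2·0 ≡ 0  ⇒  (a,b)_2 = +1.
v=7: a=7^-2·(≡6), b=7^-1·(≡6) mod 7; (6|7)=-1, (6|7)=-1; (−1)^{-2·-1·3}·(-1)^-1·(-1)^-2 = -1.
v=29: a=29^-3·(≡9), b=29^-2·(≡4) mod 29; (9|29)=+1, (4|29)=+1; (−1)^{-3·-2·14}·(+1)^-2·(+1)^-3 = +1.
v=17: a=17^5·(≡2), b=17^1·(≡4) mod 17; (2|17)=+1, (4|17)=+1; (−1)^{5·1·8}·(+1)^1·(+1)^5 = +1.
v=3: a=3^9·(≡1), b=3^2·(≡1) mod 3; (1|3)=+1, (1|3)=+1; (−1)^{9·2·1}·(+1)^2·(+1)^9 = +1.
v=11: a=11^5·(≡3), b=11^2·(≡7) mod 11; (3|11)=+1, (7|11)=-1; (−1)^{5·2·5}·(+1)^2·(-1)^5 = -1.
v=13: a=13^1·(≡11), b=13^0·(≡7) mod 13; (11|13)=-1, (7|13)=-1; (−1)^{1·0·6}·(-1)^0·(-1)^1 = -1.
|Ram(20092215, 11305)| = 4, even; anisotropic at {5, 7, 11, 13}.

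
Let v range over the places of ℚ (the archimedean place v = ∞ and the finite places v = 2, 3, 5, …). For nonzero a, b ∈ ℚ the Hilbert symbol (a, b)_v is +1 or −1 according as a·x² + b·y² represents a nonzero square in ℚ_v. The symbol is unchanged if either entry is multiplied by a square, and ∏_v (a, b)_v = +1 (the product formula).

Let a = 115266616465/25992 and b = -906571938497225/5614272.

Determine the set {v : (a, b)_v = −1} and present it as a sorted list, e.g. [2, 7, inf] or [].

Mod squares: a ≡ 770, b ≡ -3003. Check v ∈ {∞, 2, 3, 5, 7, 11, 13, 19}.
v=∞: 770 > 0 and -3003 < 0  ⇒  (a,b)_∞ = +1.
v=3: a=3^-2·(≡2), b=3^-5·(≡1) mod 3; (2|3)=-1, (1|3)=+1; (−1)^{-2·-5·1}·(-1)^-5·(+1)^-2 = -1.
v=11: a=11^7·(≡3), b=11^9·(≡2) mod 11; (3|11)=+1, (2|11)=-1; (−1)^{7·9·5}·(+1)^9·(-1)^7 = +1.
v=19: a=19^-2·(≡12), b=19^-2·(≡18) mod 19; (12|19)=-1, (18|19)=-1; (−1)^{-2·-2·9}·(-1)^-2·(-1)^-2 = +1.
v=13: a=13^2·(≡1), b=13^3·(≡4) mod 13; (1|13)=+1, (4|13)=+1; (−1)^{2·3·6}·(+1)^3·(+1)^2 = +1.
v=5: a=5^1·(≡4), b=5^2·(≡3) mod 5; (4|5)=+1, (3|5)=-1; (−1)^{1·2·2}·(+1)^2·(-1)^1 = -1.
v=2: v_2(a)=-3, v_2(b)=-6; units ≡ 1, 5 (mod 8); ε·ε+αω+βω = 0·0+-3·1+-6·0 ≡ 1  ⇒  (a,b)_2 = -1.
v=7: a=7^1·(≡6), b=7^1·(≡3) mod 7; (6|7)=-1, (3|7)=-1; (−1)^{1·1·3}·(-1)^1·(-1)^1 = -1.
Ram(770, -3003) = {2, 3, 5, 7}; no ℚ_2-point on the conic.

[2, 3, 5, 7]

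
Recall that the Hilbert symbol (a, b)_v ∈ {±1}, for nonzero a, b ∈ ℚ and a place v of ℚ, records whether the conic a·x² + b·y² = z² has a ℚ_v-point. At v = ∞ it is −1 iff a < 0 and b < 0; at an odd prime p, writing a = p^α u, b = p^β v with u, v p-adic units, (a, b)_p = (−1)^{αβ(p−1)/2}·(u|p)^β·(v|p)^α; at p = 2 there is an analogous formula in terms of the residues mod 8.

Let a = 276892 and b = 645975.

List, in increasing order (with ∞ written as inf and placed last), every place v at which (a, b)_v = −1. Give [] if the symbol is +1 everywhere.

Mod squares: a ≡ 69223, b ≡ 319. Check v ∈ {∞, 2, 3, 5, 7, 11, 29, 31}.
v=∞: 69223 > 0 and 319 > 0  ⇒  (a,b)_∞ = +1.
v=29: a=29^1·(≡7), b=29^1·(≡3) mod 29; (7|29)=+1, (3|29)=-1; (−1)^{1·1·14}·(+1)^1·(-1)^1 = -1.
v=7: a=7^1·(≡6), b=7^0·(≡1) mod 7; (6|7)=-1, (1|7)=+1; (−1)^{1·0·3}·(-1)^0·(+1)^1 = +1.
v=11: a=11^1·(≡4), b=11^1·(≡7) mod 11; (4|11)=+1, (7|11)=-1; (−1)^{1·1·5}·(+1)^1·(-1)^1 = +1.
v=31: a=31^1·(≡4), b=31^0·(≡28) mod 31; (4|31)=+1, (28|31)=+1; (−1)^{1·0·15}·(+1)^0·(+1)^1 = +1.
v=5: a=5^0·(≡2), b=5^2·(≡4) mod 5; (2|5)=-1, (4|5)=+1; (−1)^{0·2·2}·(-1)^2·(+1)^0 = +1.
v=3: a=3^0·(≡1), b=3^4·(≡1) mod 3; (1|3)=+1, (1|3)=+1; (−1)^{0·4·1}·(+1)^4·(+1)^0 = +1.
v=2: v_2(a)=2, v_2(b)=0; units ≡ 7, 7 (mod 8); ε·ε+αω+βω = 1·1+2·0+0·0 ≡ 1  ⇒  (a,b)_2 = -1.
(69223, 319 / ℚ) ramifies at {2, 29}: a division algebra.

[2, 29]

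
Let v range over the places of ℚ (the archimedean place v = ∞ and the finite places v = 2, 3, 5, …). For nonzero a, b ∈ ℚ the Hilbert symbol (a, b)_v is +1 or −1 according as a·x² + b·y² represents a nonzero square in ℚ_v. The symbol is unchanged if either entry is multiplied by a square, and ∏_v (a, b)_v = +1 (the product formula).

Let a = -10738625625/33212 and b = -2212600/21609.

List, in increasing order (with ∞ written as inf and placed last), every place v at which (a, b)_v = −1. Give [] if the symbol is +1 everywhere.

[13, 23, 37, inf]

(a, b) ≡ (-11063, -22126) mod (ℚ^×)²; places V = {2, 3, 5, 7, 13, 19, 23, 37, ∞}.
(a,b)_2: α=-2, β=3; u≡1, v≡1 (mod 8); ε(u)ε(v)=0·0, αω(v)=-2·0, βω(u)=3·0; sum ≡ 0  ⇒  +1.
(a,b)_5: α=4, u≡2; β=2, v≡4 (mod 5); (2|5)=-1, (4|5)=+1; sign (−1)^0·-1^2·+1^4 = +1.
(a,b)_3: α=6, u≡1; β=-2, v≡2 (mod 3); (1|3)=+1, (2|3)=-1; sign (−1)^0·+1^-2·-1^6 = +1.
(a,b)_19: α=-2, u≡15; β=0, v≡17 (mod 19); (15|19)=-1, (17|19)=+1; sign (−1)^0·-1^0·+1^-2 = +1.
(a,b)_7: α=2, u≡1; β=-4, v≡1 (mod 7); (1|7)=+1, (1|7)=+1; sign (−1)^0·+1^-4·+1^2 = +1.
(a,b)_23: α=-1, u≡6; β=1, v≡18 (mod 23); (6|23)=+1, (18|23)=+1; sign (−1)^1·+1^1·+1^-1 = -1.
(a,b)_13: α=1, u≡2; β=1, v≡3 (mod 13); (2|13)=-1, (3|13)=+1; sign (−1)^0·-1^1·+1^1 = -1.
(a,b)_∞: sgn(-11063)=−, sgn(-22126)=−, so -1.
(a,b)_37: α=1, u≡4; β=1, v≡29 (mod 37); (4|37)=+1, (29|37)=-1; sign (−1)^0·+1^1·-1^1 = -1.
Ram(-11063, -22126) = {13, 23, 37, ∞}; no ℚ_13-point on the conic.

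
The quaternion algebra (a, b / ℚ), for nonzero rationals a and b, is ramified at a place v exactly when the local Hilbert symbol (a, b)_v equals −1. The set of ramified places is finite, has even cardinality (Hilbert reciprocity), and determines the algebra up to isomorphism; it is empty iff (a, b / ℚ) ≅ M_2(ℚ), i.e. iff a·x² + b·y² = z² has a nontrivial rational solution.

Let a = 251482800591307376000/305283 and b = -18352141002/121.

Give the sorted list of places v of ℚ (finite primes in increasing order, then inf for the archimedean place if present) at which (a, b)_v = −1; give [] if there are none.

(a, b) ≡ (3570, -1482) mod (ℚ^×)²; places V = {2, 3, 5, 7, 11, 13, 17, 19, 23, 29, ∞}.
(a,b)_3: α=-1, u≡2; β=5, v≡1 (mod 3); (2|3)=-1, (1|3)=+1; sign (−1)^1·-1^5·+1^-1 = +1.
(a,b)_13: α=2, u≡5; β=1, v≡12 (mod 13); (5|13)=-1, (12|13)=+1; sign (−1)^0·-1^1·+1^2 = -1.
(a,b)_23: α=2, u≡11; β=2, v≡16 (mod 23); (11|23)=-1, (16|23)=+1; sign (−1)^0·-1^2·+1^2 = +1.
(a,b)_7: α=3, u≡6; β=0, v≡4 (mod 7); (6|7)=-1, (4|7)=+1; sign (−1)^0·-1^0·+1^3 = +1.
(a,b)_5: α=3, u≡1; β=0, v≡3 (mod 5); (1|5)=+1, (3|5)=-1; sign (−1)^0·+1^0·-1^3 = -1.
(a,b)_2: α=7, β=1; u≡1, v≡3 (mod 8); ε(u)ε(v)=0·1, αω(v)=7·1, βω(u)=1·0; sum ≡ 1  ⇒  -1.
(a,b)_∞: sgn(3570)=+, sgn(-1482)=−, so +1.
(a,b)_29: α=-2, u≡2; β=0, v≡27 (mod 29); (2|29)=-1, (27|29)=-1; sign (−1)^0·-1^0·-1^-2 = +1.
(a,b)_19: α=2, u≡11; β=1, v≡9 (mod 19); (11|19)=+1, (9|19)=+1; sign (−1)^0·+1^1·+1^2 = +1.
(a,b)_11: α=-2, u≡2; β=-2, v≡3 (mod 11); (2|11)=-1, (3|11)=+1; sign (−1)^0·-1^-2·+1^-2 = +1.
(a,b)_17: α=5, u≡7; β=2, v≡12 (mod 17); (7|17)=-1, (12|17)=-1; sign (−1)^0·-1^2·-1^5 = -1.
(3570, -1482 / ℚ) ramifies at {2, 5, 13, 17}: a division algebra.

[2, 5, 13, 17]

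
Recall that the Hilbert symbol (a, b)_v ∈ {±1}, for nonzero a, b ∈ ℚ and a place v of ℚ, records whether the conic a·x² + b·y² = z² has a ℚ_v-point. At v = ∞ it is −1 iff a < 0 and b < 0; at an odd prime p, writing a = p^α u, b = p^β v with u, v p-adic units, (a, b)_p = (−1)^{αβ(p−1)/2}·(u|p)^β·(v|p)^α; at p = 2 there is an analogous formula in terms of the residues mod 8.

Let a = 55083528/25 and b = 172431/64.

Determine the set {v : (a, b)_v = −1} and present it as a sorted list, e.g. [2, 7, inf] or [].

Mod squares: a ≡ 1530098, b ≡ 391. Check v ∈ {∞, 2, 3, 5, 7, 17, 23, 29, 31, 37}.
v=29: a=29^1·(≡17), b=29^0·(≡14) mod 29; (17|29)=-1, (14|29)=-1; (−1)^{1·0·14}·(-1)^0·(-1)^1 = -1.
v=31: a=31^1·(≡26), b=31^0·(≡20) mod 31; (26|31)=-1, (20|31)=+1; (−1)^{1·0·15}·(-1)^0·(+1)^1 = +1.
v=23: a=23^1·(≡19), b=23^1·(≡14) mod 23; (19|23)=-1, (14|23)=-1; (−1)^{1·1·11}·(-1)^1·(-1)^1 = -1.
v=7: a=7^0·(≡6), b=7^2·(≡5) mod 7; (6|7)=-1, (5|7)=-1; (−1)^{0·2·3}·(-1)^2·(-1)^0 = +1.
v=37: a=37^1·(≡36), b=37^0·(≡10) mod 37; (36|37)=+1, (10|37)=+1; (−1)^{1·0·18}·(+1)^0·(+1)^1 = +1.
v=3: a=3^2·(≡2), b=3^2·(≡1) mod 3; (2|3)=-1, (1|3)=+1; (−1)^{2·2·1}·(-1)^2·(+1)^2 = +1.
v=17: a=17^0·(≡16), b=17^1·(≡10) mod 17; (16|17)=+1, (10|17)=-1; (−1)^{0·1·8}·(+1)^1·(-1)^0 = +1.
v=∞: 1530098 > 0 and 391 > 0  ⇒  (a,b)_∞ = +1.
v=5: a=5^-2·(≡3), b=5^0·(≡4) mod 5; (3|5)=-1, (4|5)=+1; (−1)^{-2·0·2}·(-1)^0·(+1)^-2 = +1.
v=2: v_2(a)=3, v_2(b)=-6; units ≡ 1, 7 (mod 8); ε·ε+αω+βω = 0·1+3·0+-6·0 ≡ 0  ⇒  (a,b)_2 = +1.
|Ram(1530098, 391)| = 2, even; anisotropic at {23, 29}.

[23, 29]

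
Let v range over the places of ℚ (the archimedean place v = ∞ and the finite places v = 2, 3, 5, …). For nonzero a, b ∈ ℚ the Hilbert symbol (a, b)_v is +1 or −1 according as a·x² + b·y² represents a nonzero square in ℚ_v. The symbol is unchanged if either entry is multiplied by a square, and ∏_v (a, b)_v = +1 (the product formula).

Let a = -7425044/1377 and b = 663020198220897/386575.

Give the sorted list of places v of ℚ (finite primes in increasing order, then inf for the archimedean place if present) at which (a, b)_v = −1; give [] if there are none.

Mod squares: a ≡ -493, b ≡ 49766871. Check v ∈ {∞, 2, 3, 5, 7, 11, 17, 19, 23, 29, 37, 47}.
v=37: a=37^0·(≡33), b=37^2·(≡25) mod 37; (33|37)=+1, (25|37)=+1; (−1)^{0·2·18}·(+1)^2·(+1)^0 = +1.
v=23: a=23^2·(≡2), b=23^1·(≡9) mod 23; (2|23)=+1, (9|23)=+1; (−1)^{2·1·11}·(+1)^1·(+1)^2 = +1.
v=17: a=17^-1·(≡14), b=17^1·(≡5) mod 17; (14|17)=-1, (5|17)=-1; (−1)^{-1·1·8}·(-1)^1·(-1)^-1 = +1.
v=5: a=5^0·(≡3), b=5^-2·(≡4) mod 5; (3|5)=-1, (4|5)=+1; (−1)^{0·-2·2}·(-1)^-2·(+1)^0 = +1.
v=2: v_2(a)=2, v_2(b)=0; units ≡ 3, 7 (mod 8); ε·ε+αω+βω = 1·1+2·0+0·1 ≡ 1  ⇒  (a,b)_2 = -1.
v=47: a=47^0·(≡28), b=47^-2·(≡21) mod 47; (28|47)=+1, (21|47)=+1; (−1)^{0·-2·23}·(+1)^-2·(+1)^0 = +1.
v=29: a=29^1·(≡19), b=29^3·(≡1) mod 29; (19|29)=-1, (1|29)=+1; (−1)^{1·3·14}·(-1)^3·(+1)^1 = -1.
v=3: a=3^-4·(≡2), b=3^5·(≡1) mod 3; (2|3)=-1, (1|3)=+1; (−1)^{-4·5·1}·(-1)^5·(+1)^-4 = -1.
v=∞: -493 < 0 and 49766871 > 0  ⇒  (a,b)_∞ = +1.
v=11: a=11^2·(≡8), b=11^1·(≡9) mod 11; (8|11)=-1, (9|11)=+1; (−1)^{2·1·5}·(-1)^1·(+1)^2 = -1.
v=7: a=7^0·(≡2), b=7^-1·(≡3) mod 7; (2|7)=+1, (3|7)=-1; (−1)^{0·-1·3}·(+1)^-1·(-1)^0 = +1.
v=19: a=19^0·(≡11), b=19^1·(≡6) mod 19; (11|19)=+1, (6|19)=+1; (−1)^{0·1·9}·(+1)^1·(+1)^0 = +1.
|Ram(-493, 49766871)| = 4, even; anisotropic at {2, 3, 11, 29}.

[2, 3, 11, 29]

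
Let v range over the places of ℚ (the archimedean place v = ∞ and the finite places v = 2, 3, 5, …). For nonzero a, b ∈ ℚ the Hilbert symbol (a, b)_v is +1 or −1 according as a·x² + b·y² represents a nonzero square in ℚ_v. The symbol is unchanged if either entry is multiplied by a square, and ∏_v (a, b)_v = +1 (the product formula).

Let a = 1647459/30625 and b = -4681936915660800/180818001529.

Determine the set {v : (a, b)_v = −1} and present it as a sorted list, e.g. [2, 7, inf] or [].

[2, 11, 17, 41]

Mod squares: a ≡ 11, b ≡ -979982. Check v ∈ {∞, 2, 3, 5, 7, 11, 17, 19, 29, 31, 37, 41, 43}.
v=∞: 11 > 0 and -979982 < 0  ⇒  (a,b)_∞ = +1.
v=41: a=41^0·(≡22), b=41^1·(≡20) mod 41; (22|41)=-1, (20|41)=+1; (−1)^{0·1·20}·(-1)^1·(+1)^0 = -1.
v=17: a=17^0·(≡5), b=17^1·(≡2) mod 17; (5|17)=-1, (2|17)=+1; (−1)^{0·1·8}·(-1)^1·(+1)^0 = -1.
v=29: a=29^0·(≡27), b=29^-2·(≡14) mod 29; (27|29)=-1, (14|29)=-1; (−1)^{0·-2·14}·(-1)^-2·(-1)^0 = +1.
v=37: a=37^0·(≡7), b=37^1·(≡2) mod 37; (7|37)=+1, (2|37)=-1; (−1)^{0·1·18}·(+1)^1·(-1)^0 = +1.
v=11: a=11^1·(≡4), b=11^-2·(≡2) mod 11; (4|11)=+1, (2|11)=-1; (−1)^{1·-2·5}·(+1)^-2·(-1)^1 = -1.
v=2: v_2(a)=0, v_2(b)=19; units ≡ 3, 1 (mod 8); ε·ε+αω+βω = 1·0+0·0+19·1 ≡ 1  ⇒  (a,b)_2 = -1.
v=3: a=3^4·(≡2), b=3^6·(≡1) mod 3; (2|3)=-1, (1|3)=+1; (−1)^{4·6·1}·(-1)^6·(+1)^4 = +1.
v=43: a=43^2·(≡13), b=43^-2·(≡11) mod 43; (13|43)=+1, (11|43)=+1; (−1)^{2·-2·21}·(+1)^-2·(+1)^2 = +1.
v=19: a=19^0·(≡4), b=19^1·(≡6) mod 19; (4|19)=+1, (6|19)=+1; (−1)^{0·1·9}·(+1)^1·(+1)^0 = +1.
v=31: a=31^0·(≡12), b=31^-2·(≡30) mod 31; (12|31)=-1, (30|31)=-1; (−1)^{0·-2·15}·(-1)^-2·(-1)^0 = +1.
v=5: a=5^-4·(≡1), b=5^2·(≡2) mod 5; (1|5)=+1, (2|5)=-1; (−1)^{-4·2·2}·(+1)^2·(-1)^-4 = +1.
v=7: a=7^-2·(≡1), b=7^0·(≡4) mod 7; (1|7)=+1, (4|7)=+1; (−1)^{-2·0·3}·(+1)^0·(+1)^-2 = +1.
(11, -979982 / ℚ) ramifies at {2, 11, 17, 41}: a division algebra.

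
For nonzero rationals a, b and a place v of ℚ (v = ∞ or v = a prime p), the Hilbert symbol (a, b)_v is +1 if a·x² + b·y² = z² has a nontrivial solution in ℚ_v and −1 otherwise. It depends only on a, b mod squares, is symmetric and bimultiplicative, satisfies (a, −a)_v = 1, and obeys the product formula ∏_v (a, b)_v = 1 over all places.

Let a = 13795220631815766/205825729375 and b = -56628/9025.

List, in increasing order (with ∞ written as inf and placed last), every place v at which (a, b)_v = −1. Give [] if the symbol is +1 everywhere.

Mod squares: a ≡ 2618, b ≡ -13. Check v ∈ {∞, 2, 3, 5, 7, 11, 13, 17, 19}.
v=2: v_2(a)=1, v_2(b)=2; units ≡ 5, 3 (mod 8); ε·ε+αω+βω = 0·1+1·1+2·1 ≡ 1  ⇒  (a,b)_2 = -1.
v=3: a=3^6·(≡2), b=3^2·(≡2) mod 3; (2|3)=-1, (2|3)=-1; (−1)^{6·2·1}·(-1)^2·(-1)^6 = +1.
v=∞: 2618 > 0 and -13 < 0  ⇒  (a,b)_∞ = +1.
v=7: a=7^-1·(≡5), b=7^0·(≡1) mod 7; (5|7)=-1, (1|7)=+1; (−1)^{-1·0·3}·(-1)^0·(+1)^-1 = +1.
v=19: a=19^-6·(≡12), b=19^-2·(≡5) mod 19; (12|19)=-1, (5|19)=+1; (−1)^{-6·-2·9}·(-1)^-2·(+1)^-6 = +1.
v=13: a=13^4·(≡7), b=13^1·(≡4) mod 13; (7|13)=-1, (4|13)=+1; (−1)^{4·1·6}·(-1)^1·(+1)^4 = -1.
v=5: a=5^-4·(≡3), b=5^-2·(≡2) mod 5; (3|5)=-1, (2|5)=-1; (−1)^{-4·-2·2}·(-1)^-2·(-1)^-4 = +1.
v=11: a=11^7·(≡2), b=11^2·(≡1) mod 11; (2|11)=-1, (1|11)=+1; (−1)^{7·2·5}·(-1)^2·(+1)^7 = +1.
v=17: a=17^1·(≡9), b=17^0·(≡9) mod 17; (9|17)=+1, (9|17)=+1; (−1)^{1·0·8}·(+1)^0·(+1)^1 = +1.
(2618, -13 / ℚ) ramifies at {2, 13}: a division algebra.

[2, 13]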